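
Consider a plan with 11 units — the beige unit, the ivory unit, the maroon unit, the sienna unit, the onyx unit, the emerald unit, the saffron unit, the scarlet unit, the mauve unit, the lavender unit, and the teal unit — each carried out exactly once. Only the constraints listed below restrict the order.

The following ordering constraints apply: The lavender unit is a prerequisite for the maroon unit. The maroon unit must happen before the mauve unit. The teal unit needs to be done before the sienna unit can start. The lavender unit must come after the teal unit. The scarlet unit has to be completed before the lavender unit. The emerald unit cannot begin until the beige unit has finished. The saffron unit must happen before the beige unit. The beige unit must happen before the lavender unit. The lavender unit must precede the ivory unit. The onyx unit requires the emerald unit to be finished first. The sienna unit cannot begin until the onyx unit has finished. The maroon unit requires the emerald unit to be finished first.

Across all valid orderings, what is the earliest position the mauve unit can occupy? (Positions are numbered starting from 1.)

The units that are forced before the mauve unit, directly or transitively, are the beige unit, the maroon unit, the emerald unit, the saffron unit, the scarlet unit, the lavender unit, the teal unit. That's 7 units.
So at minimum 7 units come before the mauve unit, putting the mauve unit no earlier than position 8. That position is achievable by scheduling exactly those predecessors first.

8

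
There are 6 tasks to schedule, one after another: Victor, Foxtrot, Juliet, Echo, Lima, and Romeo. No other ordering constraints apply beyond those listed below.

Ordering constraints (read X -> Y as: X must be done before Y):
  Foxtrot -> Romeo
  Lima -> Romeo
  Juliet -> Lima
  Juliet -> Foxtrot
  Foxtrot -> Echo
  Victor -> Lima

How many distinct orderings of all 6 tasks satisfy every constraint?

The tasks with no prerequisites are Victor, Juliet; any of them can be placed first.
Systematically extending each partial ordering one task at a time and counting, there are 14 complete orderings.

14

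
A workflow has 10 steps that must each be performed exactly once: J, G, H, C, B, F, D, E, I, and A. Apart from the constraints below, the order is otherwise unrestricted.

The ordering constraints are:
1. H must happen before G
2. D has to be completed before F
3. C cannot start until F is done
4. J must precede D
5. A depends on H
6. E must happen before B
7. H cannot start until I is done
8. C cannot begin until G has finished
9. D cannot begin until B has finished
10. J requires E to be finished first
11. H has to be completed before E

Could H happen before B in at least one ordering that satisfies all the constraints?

H is actually forced before B by the constraints, so certainly some valid ordering has H first.

Yes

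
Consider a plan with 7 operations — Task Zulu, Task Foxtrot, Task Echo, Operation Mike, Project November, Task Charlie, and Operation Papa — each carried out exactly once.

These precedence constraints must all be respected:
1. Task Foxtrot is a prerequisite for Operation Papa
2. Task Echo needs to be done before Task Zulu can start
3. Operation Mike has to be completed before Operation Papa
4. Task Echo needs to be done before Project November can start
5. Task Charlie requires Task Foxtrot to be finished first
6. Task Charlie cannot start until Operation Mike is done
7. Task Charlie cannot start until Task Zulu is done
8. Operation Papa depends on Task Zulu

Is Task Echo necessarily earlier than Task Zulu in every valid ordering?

Yes

Following the dependencies: Task Echo → Task Zulu.
That forces Task Echo before Task Zulu in every valid schedule.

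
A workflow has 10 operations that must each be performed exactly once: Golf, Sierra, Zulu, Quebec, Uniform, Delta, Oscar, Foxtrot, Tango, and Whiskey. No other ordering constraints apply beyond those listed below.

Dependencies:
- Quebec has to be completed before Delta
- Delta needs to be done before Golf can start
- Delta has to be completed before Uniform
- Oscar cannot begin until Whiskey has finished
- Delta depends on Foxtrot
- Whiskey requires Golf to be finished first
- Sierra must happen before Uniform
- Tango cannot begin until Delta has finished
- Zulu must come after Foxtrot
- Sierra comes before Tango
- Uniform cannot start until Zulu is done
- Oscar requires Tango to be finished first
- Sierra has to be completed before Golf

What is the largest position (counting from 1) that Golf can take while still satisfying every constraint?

8

Every operation that must follow Golf has to come after it. Tracing all chains starting from Golf, those operations are: Oscar, Whiskey — 2 in total.
So at least 2 operations follow Golf, putting Golf no later than position 8. That position is achievable by scheduling everything else first.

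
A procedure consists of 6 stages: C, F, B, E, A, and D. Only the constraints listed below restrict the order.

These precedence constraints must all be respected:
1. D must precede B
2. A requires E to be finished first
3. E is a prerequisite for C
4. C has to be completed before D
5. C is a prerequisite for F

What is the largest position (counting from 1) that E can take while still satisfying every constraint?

1

Following every chain forward from E, the stages that must come later are C, F, B, A, D — 5 of them.
With 5 mandatory successors out of 6 stages total, the latest slot for E is 6−5 = 1, and it's reachable by doing all non-successors before E.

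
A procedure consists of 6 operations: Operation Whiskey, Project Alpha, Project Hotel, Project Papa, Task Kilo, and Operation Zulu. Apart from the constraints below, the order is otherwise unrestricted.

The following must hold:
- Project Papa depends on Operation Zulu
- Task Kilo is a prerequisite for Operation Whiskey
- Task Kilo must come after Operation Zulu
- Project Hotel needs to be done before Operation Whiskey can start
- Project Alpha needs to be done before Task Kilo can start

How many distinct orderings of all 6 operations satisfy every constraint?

33

3 operations have no prerequisites (Project Alpha, Project Hotel, Operation Zulu), so any of them could come first.
Enumerating by repeatedly choosing an available operation (one whose prerequisites are all placed) gives 33 distinct complete orderings.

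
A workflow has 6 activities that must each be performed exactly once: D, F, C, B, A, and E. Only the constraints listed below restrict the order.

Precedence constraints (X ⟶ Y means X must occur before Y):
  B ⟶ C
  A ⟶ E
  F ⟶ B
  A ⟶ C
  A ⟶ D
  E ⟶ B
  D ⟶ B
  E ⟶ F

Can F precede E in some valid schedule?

Following E → F, E must precede F in every valid ordering.
So no valid ordering can have F before E.

No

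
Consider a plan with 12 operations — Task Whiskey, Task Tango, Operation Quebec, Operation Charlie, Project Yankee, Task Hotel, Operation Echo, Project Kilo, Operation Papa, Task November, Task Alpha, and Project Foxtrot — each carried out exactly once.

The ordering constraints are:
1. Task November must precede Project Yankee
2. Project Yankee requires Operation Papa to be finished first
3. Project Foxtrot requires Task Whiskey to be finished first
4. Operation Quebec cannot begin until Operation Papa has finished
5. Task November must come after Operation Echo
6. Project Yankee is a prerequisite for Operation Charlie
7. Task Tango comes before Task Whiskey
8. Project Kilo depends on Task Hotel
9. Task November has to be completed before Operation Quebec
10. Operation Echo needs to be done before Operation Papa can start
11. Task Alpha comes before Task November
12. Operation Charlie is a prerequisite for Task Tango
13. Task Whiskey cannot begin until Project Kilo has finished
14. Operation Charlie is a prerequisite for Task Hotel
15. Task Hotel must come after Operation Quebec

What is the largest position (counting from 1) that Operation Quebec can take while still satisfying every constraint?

Every operation that must follow Operation Quebec has to come after it. Tracing all chains starting from Operation Quebec, those operations are: Task Whiskey, Task Hotel, Project Kilo, Project Foxtrot — 4 in total.
With 4 mandatory successors out of 12 operations total, the latest slot for Operation Quebec is 12−4 = 8, and it's reachable by doing all non-successors before Operation Quebec.

8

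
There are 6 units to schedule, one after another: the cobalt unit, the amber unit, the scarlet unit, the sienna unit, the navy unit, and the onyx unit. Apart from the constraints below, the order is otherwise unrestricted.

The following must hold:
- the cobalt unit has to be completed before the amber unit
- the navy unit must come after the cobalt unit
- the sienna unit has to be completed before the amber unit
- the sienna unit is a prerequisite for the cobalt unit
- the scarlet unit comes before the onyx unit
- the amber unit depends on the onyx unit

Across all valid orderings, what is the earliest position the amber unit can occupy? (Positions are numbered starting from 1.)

5

The units that are forced before the amber unit, directly or transitively, are the cobalt unit, the scarlet unit, the sienna unit, the onyx unit. That's 4 units.
With 4 mandatory predecessors, the earliest the amber unit can sit is position 4+1 = 5, and placing just those 4 first achieves it.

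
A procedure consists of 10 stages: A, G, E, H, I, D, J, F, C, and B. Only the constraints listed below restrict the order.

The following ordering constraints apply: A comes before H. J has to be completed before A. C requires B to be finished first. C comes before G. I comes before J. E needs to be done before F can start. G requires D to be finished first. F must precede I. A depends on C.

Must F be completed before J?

Chaining the stated constraints: F → I → J.
So F must precede J in any valid ordering.

Yes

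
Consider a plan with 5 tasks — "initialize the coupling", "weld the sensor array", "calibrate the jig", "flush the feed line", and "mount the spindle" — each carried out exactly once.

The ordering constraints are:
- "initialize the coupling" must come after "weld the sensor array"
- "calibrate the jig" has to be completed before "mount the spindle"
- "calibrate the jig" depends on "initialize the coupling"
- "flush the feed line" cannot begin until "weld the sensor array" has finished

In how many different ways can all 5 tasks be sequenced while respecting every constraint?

4

Only "weld the sensor array" has no prerequisites, so it must go first.
Enumerating by repeatedly choosing an available task (one whose prerequisites are all placed) gives 4 distinct complete orderings.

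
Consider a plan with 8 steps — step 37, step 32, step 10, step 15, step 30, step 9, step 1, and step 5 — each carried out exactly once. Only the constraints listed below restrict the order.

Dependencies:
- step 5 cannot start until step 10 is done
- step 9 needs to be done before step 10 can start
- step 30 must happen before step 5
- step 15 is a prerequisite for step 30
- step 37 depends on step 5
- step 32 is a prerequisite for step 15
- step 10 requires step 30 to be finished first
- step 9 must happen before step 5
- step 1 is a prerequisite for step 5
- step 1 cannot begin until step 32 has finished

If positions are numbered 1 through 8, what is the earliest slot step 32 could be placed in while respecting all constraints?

Nothing is required before step 32; it can be the very first step.

1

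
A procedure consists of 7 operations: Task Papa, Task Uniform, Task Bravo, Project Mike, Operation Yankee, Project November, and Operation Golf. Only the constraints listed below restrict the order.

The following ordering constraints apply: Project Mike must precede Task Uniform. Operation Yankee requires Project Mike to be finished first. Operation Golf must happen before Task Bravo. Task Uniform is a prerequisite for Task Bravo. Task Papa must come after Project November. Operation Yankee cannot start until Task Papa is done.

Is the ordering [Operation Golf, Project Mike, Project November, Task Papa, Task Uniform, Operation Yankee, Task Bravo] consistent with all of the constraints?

Every stated constraint is respected: Operation Golf sits at position 1, ahead of Task Bravo at position 7, and each of the other listed pairs likewise has the predecessor earlier in the sequence.

Yes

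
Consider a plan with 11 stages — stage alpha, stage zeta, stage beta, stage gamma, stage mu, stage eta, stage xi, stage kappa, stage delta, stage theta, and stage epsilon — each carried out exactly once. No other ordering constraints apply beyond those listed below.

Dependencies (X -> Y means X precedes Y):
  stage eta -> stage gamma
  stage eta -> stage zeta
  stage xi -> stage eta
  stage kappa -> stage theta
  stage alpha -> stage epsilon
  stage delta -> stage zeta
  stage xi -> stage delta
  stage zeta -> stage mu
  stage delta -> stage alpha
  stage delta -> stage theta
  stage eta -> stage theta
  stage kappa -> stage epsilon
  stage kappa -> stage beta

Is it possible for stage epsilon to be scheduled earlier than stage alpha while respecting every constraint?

The constraints give a chain stage alpha → stage epsilon, which forces stage alpha before stage epsilon.
Hence stage epsilon can never be scheduled before stage alpha.

No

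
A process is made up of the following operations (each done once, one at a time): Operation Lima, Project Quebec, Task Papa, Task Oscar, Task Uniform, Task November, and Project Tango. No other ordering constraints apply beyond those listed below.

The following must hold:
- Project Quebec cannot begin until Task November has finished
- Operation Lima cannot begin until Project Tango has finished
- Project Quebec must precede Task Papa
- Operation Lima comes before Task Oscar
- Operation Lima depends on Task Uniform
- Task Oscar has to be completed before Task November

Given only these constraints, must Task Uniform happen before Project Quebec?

Yes

Tracing the constraints gives a chain: Task Uniform → Operation Lima → Task Oscar → Task November → Project Quebec.
So Task Uniform must precede Project Quebec in any valid ordering.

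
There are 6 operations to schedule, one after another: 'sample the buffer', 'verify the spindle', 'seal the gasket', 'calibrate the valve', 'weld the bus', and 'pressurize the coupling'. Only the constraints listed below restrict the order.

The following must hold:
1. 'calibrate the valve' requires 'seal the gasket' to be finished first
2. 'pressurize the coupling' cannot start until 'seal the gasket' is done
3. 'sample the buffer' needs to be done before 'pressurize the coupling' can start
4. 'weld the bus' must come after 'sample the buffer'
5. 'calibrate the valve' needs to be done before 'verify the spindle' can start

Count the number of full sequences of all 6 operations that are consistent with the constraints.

35

2 operations have no prerequisites ('sample the buffer', 'seal the gasket'), so any of them could come first.
Counting all ways to extend the partial order to a total order gives 35.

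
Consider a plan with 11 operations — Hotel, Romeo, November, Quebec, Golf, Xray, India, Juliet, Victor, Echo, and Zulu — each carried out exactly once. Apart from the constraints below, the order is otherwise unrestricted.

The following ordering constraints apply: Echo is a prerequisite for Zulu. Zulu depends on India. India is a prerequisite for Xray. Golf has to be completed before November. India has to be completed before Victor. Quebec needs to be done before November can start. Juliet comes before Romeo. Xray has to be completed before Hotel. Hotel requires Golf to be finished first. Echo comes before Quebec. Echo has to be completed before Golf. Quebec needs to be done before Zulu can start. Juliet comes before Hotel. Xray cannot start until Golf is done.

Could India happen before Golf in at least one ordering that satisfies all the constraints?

Yes

No chain of constraints runs from Golf to India, so Golf is not required to come first.
That means at least one valid schedule has India before Golf.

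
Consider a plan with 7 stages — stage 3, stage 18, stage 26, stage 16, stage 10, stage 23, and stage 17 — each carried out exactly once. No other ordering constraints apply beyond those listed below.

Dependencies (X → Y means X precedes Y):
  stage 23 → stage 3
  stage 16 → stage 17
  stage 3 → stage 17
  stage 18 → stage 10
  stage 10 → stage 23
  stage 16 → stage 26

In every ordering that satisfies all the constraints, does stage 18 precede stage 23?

Yes

Tracing the constraints gives a chain: stage 18 → stage 10 → stage 23.
Hence stage 18 necessarily comes before stage 23.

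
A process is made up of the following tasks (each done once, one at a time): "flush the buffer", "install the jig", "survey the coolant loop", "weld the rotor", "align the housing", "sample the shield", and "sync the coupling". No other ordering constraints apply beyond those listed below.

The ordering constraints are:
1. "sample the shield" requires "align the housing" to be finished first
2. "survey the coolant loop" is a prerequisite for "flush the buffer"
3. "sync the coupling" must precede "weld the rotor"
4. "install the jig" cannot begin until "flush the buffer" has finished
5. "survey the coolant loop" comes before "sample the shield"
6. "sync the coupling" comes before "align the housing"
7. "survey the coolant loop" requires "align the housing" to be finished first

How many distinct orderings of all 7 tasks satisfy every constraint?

"sync the coupling" is the only task with nothing required before it, so every ordering starts there.
Counting all ways to extend the partial order to a total order gives 18.

18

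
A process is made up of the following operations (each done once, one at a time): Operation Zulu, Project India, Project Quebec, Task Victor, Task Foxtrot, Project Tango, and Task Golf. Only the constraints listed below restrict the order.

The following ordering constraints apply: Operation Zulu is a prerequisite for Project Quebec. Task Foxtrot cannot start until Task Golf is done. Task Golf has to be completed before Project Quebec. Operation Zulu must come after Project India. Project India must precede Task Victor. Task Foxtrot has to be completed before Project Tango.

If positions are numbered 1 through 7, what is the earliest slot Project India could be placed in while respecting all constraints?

1

Nothing is required before Project India; it can be the very first operation.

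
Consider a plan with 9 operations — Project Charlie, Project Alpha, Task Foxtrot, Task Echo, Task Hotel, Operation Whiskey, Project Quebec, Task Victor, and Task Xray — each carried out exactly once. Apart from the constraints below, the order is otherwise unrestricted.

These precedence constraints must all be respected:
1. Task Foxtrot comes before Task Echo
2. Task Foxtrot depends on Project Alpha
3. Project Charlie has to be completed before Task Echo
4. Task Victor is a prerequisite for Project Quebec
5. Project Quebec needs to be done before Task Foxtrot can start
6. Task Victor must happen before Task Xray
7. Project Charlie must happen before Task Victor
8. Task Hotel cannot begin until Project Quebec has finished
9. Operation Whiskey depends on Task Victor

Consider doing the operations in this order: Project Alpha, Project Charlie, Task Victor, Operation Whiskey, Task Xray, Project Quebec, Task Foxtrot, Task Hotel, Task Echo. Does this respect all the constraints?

Checking each listed constraint against this order: for instance, Project Charlie is in position 2 and Task Echo in position 9, so that constraint holds — and the remaining constraints check out the same way.

Yes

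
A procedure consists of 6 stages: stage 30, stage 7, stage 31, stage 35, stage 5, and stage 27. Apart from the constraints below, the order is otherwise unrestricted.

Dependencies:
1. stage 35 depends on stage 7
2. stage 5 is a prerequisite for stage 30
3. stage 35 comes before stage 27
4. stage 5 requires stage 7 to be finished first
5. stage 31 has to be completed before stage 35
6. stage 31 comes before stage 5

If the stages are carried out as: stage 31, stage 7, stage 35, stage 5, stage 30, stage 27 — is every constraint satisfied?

Every stated constraint is respected: stage 35 sits at position 3, ahead of stage 27 at position 6, and each of the other listed pairs likewise has the predecessor earlier in the sequence.

Yes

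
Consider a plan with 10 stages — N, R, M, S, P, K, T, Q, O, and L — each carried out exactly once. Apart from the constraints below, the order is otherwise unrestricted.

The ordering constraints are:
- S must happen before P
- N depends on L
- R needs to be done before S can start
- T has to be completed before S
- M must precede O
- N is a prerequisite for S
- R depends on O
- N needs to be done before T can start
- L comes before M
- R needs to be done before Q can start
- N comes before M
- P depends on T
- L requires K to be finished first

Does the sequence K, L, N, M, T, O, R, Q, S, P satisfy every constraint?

Yes

Every stated constraint is respected: N sits at position 3, ahead of S at position 9, and each of the other listed pairs likewise has the predecessor earlier in the sequence.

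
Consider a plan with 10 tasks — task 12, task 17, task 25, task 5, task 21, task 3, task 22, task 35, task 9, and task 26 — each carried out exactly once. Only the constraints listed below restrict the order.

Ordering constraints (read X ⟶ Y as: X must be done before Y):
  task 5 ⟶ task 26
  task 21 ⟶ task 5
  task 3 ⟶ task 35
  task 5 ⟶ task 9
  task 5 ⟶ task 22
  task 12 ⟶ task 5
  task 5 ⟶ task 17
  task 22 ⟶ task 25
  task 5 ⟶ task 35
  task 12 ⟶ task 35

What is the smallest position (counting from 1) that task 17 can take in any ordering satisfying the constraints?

4

Working backwards through the constraints from task 17, its full set of required predecessors is task 12, task 5, task 21 — 3 of them.
With 3 mandatory predecessors, the earliest task 17 can sit is position 3+1 = 4, and placing just those 3 first achieves it.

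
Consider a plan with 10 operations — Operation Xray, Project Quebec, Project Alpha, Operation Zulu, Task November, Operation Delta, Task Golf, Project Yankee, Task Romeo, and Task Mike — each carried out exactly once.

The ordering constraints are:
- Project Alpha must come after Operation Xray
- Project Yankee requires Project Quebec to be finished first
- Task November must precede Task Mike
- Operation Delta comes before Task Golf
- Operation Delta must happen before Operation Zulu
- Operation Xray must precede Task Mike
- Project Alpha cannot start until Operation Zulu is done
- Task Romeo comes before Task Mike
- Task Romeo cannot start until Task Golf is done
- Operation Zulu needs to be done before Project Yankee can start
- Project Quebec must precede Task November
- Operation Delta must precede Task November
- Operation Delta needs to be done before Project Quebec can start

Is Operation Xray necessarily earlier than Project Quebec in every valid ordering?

No chain of constraints connects Operation Xray to Project Quebec in either direction.
So Operation Xray can come before Project Quebec or after — it is not forced.

No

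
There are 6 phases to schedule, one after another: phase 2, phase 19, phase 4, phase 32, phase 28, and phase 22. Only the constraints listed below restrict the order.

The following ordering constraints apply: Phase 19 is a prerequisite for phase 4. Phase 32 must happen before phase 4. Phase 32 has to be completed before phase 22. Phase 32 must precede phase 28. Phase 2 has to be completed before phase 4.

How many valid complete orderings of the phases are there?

76

3 phases have no prerequisites (phase 2, phase 19, phase 32), so any of them could come first.
Enumerating by repeatedly choosing an available phase (one whose prerequisites are all placed) gives 76 distinct complete orderings.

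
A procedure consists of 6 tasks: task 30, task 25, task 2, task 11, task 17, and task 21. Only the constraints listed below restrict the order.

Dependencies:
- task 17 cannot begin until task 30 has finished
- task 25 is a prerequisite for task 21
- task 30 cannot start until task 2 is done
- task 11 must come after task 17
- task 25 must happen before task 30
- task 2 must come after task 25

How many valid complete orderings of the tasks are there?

Task 25 is the only task with nothing required before it, so every ordering starts there.
Counting all ways to extend the partial order to a total order gives 5.

5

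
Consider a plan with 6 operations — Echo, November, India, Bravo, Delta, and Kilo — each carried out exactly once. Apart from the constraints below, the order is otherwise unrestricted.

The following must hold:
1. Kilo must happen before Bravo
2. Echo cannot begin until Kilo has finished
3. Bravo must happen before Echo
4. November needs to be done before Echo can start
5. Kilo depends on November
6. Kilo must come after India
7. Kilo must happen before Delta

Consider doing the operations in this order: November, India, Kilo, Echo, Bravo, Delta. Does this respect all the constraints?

Here Bravo comes after Echo.
Since Bravo is required before Echo, the ordering is invalid.

No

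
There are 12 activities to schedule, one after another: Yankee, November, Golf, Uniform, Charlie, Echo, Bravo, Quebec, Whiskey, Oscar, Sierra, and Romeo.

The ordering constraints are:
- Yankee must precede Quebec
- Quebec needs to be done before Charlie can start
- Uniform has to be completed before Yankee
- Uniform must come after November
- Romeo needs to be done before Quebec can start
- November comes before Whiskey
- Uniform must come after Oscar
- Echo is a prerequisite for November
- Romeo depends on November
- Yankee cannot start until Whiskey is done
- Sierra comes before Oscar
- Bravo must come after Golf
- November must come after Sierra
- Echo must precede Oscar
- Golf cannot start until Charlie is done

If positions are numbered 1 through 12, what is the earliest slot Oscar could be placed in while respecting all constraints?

3

The activities that are forced before Oscar, directly or transitively, are Echo, Sierra. That's 2 activities.
So at minimum 2 activities come before Oscar, putting Oscar no earlier than position 3. That position is achievable by scheduling exactly those predecessors first.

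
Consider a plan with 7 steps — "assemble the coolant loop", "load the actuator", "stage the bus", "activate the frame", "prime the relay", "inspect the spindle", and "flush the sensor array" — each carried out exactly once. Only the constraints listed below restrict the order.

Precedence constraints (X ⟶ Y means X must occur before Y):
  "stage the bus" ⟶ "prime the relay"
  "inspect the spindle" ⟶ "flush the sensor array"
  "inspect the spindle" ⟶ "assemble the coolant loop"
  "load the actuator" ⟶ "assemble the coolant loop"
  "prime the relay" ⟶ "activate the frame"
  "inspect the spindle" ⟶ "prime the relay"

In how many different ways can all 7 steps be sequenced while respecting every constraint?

134

The steps with no prerequisites are "load the actuator", "stage the bus", "inspect the spindle"; any of them can be placed first.
Systematically extending each partial ordering one step at a time and counting, there are 134 complete orderings.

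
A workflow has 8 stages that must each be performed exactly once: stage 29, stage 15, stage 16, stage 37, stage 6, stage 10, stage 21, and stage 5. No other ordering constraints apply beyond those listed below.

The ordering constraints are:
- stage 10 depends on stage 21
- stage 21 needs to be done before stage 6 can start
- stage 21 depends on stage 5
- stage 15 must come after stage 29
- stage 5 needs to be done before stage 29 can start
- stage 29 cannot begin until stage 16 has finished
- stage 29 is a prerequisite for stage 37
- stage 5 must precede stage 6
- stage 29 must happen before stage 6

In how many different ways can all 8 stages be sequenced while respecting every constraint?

176

2 stages have no prerequisites (stage 16, stage 5), so any of them could come first.
Enumerating by repeatedly choosing an available stage (one whose prerequisites are all placed) gives 176 distinct complete orderings.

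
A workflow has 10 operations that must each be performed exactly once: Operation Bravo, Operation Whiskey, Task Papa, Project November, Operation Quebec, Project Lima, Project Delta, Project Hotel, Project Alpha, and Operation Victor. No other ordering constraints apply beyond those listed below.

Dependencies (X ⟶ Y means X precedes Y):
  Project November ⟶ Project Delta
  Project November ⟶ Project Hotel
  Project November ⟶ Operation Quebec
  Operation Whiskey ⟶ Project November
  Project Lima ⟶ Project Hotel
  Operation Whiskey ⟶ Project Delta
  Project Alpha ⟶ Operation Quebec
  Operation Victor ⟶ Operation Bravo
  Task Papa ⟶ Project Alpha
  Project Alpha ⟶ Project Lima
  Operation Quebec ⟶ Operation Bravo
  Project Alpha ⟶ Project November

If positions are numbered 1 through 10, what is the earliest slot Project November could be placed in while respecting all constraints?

Every operation that must precede Project November has to come before it. Tracing all chains that end at Project November, those operations are: Operation Whiskey, Task Papa, Project Alpha — 3 in total.
So at minimum 3 operations come before Project November, putting Project November no earlier than position 4. That position is achievable by scheduling exactly those predecessors first.

4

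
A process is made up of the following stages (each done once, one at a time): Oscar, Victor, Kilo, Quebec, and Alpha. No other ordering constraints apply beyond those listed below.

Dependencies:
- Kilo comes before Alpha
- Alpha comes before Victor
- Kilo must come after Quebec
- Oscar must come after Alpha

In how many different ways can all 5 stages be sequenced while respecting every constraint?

Only Quebec has no prerequisites, so it must go first.
Enumerating by repeatedly choosing an available stage (one whose prerequisites are all placed) gives 2 distinct complete orderings.

2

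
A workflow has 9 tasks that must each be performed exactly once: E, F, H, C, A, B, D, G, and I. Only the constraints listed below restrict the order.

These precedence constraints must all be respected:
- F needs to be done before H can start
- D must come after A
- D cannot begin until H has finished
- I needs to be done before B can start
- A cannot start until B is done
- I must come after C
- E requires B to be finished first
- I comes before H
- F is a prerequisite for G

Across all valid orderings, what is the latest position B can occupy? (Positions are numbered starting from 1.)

The tasks that are forced after B, directly or by a chain of constraints, are E, A, D. That's 3 tasks.
So at least 3 tasks follow B, putting B no later than position 6. That position is achievable by scheduling everything else first.

6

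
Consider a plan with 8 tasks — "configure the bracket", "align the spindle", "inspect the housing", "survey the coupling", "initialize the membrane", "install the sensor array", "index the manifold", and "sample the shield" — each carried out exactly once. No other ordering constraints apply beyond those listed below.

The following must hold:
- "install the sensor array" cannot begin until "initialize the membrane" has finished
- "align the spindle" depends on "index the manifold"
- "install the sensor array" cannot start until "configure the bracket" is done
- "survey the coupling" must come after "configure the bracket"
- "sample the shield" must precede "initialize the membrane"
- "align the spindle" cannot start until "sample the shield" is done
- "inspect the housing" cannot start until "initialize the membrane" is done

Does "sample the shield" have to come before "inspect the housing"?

Following the dependencies: "sample the shield" → "initialize the membrane" → "inspect the housing".
So "sample the shield" must precede "inspect the housing" in any valid ordering.

Yes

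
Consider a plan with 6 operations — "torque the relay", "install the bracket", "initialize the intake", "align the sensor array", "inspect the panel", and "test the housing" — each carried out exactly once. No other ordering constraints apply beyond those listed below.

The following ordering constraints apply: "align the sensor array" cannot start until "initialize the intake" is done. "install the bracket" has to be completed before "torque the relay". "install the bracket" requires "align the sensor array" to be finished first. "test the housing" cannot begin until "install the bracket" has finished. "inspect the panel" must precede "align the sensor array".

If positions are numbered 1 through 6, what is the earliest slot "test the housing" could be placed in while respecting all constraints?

The operations that are forced before "test the housing", directly or transitively, are "install the bracket", "initialize the intake", "align the sensor array", "inspect the panel". That's 4 operations.
With 4 mandatory predecessors, the earliest "test the housing" can sit is position 4+1 = 5, and placing just those 4 first achieves it.

5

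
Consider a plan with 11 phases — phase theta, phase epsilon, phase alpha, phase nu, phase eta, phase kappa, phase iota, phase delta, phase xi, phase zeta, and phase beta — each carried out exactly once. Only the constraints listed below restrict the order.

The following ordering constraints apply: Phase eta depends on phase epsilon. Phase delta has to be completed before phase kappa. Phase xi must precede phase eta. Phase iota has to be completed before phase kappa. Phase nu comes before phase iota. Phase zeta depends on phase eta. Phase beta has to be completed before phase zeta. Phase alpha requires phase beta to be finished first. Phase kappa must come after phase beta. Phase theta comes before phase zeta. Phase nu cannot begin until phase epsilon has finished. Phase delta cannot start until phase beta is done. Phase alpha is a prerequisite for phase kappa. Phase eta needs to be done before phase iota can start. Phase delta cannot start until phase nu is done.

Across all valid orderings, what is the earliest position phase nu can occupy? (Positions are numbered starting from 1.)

Working backwards through the constraints from phase nu, its only required predecessor is phase epsilon.
So at minimum 1 phase comes before phase nu, putting phase nu no earlier than position 2. That position is achievable by scheduling exactly that predecessor first.

2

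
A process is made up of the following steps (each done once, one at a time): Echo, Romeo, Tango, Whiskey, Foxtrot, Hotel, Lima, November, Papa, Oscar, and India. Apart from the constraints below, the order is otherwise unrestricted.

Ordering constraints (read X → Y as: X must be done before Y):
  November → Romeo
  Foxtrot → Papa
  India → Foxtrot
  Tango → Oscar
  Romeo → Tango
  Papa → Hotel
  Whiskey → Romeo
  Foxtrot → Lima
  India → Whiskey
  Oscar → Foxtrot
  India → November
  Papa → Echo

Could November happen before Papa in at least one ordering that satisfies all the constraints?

Yes

The constraints force November before Papa, so yes — every valid ordering has November earlier.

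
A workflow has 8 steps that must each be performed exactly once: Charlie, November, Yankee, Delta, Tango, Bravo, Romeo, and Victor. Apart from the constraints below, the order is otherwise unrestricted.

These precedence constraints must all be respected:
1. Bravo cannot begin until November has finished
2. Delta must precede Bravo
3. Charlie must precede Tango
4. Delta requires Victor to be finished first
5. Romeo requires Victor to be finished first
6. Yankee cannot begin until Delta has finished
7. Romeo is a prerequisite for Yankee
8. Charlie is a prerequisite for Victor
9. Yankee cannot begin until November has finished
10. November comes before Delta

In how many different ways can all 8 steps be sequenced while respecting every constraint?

The steps with no prerequisites are Charlie, November; any of them can be placed first.
Systematically extending each partial ordering one step at a time and counting, there are 114 complete orderings.

114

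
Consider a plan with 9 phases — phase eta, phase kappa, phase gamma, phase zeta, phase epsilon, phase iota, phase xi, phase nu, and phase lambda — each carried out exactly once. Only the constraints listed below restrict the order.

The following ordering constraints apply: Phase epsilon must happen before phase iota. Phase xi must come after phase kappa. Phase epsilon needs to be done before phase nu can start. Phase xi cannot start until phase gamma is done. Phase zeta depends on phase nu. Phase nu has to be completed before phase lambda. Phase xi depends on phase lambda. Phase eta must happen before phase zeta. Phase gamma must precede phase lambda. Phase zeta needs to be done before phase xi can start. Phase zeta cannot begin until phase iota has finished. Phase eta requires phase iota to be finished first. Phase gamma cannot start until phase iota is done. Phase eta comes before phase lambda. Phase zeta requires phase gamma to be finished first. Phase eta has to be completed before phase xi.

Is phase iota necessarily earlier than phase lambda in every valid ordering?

Chaining the stated constraints: phase iota → phase eta → phase lambda.
Hence phase iota necessarily comes before phase lambda.

Yes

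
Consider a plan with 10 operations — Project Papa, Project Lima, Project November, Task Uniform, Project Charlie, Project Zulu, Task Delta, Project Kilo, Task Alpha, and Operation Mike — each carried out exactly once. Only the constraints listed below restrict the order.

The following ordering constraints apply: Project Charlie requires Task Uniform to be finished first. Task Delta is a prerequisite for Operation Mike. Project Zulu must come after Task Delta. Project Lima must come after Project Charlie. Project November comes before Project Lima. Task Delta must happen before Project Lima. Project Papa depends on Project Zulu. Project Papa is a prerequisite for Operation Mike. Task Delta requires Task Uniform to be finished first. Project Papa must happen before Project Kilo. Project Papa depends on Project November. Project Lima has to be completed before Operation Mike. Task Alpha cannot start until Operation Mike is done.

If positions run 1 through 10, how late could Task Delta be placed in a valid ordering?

4

Following every chain forward from Task Delta, the operations that must come later are Project Papa, Project Lima, Project Zulu, Project Kilo, Task Alpha, Operation Mike — 6 of them.
With 6 mandatory successors out of 10 operations total, the latest slot for Task Delta is 10−6 = 4, and it's reachable by doing all non-successors before Task Delta.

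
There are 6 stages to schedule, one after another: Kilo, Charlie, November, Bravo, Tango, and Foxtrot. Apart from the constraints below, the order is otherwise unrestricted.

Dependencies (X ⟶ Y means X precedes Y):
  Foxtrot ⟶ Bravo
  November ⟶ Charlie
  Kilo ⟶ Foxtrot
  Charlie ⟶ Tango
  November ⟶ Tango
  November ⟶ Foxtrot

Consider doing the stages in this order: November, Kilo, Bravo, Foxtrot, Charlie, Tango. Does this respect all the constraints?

No

In the proposed order, Bravo appears before Foxtrot.
That contradicts the constraint that Foxtrot must precede Bravo.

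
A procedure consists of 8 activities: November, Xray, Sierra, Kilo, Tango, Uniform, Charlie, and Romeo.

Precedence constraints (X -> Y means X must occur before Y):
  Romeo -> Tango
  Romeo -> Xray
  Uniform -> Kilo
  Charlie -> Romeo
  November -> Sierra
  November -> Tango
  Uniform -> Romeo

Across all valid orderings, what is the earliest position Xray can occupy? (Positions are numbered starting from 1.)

4

The activities that are forced before Xray, directly or transitively, are Uniform, Charlie, Romeo. That's 3 activities.
With 3 mandatory predecessors, the earliest Xray can sit is position 3+1 = 4, and placing just those 3 first achieves it.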